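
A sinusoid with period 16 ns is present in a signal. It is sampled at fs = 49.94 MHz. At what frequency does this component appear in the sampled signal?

12.56 MHz

T = 16 ns → f = 1/T = 62.5 MHz.
62.5 MHz mod fs = 12.56 MHz.
12.56 MHz ≤ fs/2 = 24.97 MHz, appears at 12.56 MHz.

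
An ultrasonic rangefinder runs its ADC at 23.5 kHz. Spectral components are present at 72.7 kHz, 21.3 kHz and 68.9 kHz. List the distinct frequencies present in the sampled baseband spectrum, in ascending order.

1.6 kHz, 2.2 kHz

fs/2 = 11.75 kHz.
72.7 kHz mod fs = 2.2 kHz.
2.2 kHz ≤ fs/2 = 11.75 kHz, appears at 2.2 kHz.
21.3 kHz > fs/2 = 11.75 kHz, folds to fs − 21.3 kHz = 2.2 kHz.
68.9 kHz mod fs = 21.9 kHz.
21.9 kHz > fs/2 = 11.75 kHz, folds to fs − 21.9 kHz = 1.6 kHz.
Distinct values: {1.6 kHz, 2.2 kHz}.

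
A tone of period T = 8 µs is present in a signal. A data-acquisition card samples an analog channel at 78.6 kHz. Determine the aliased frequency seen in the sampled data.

T = 8 µs → f = 1/T = 125 kHz.
125 kHz mod fs = 46.4 kHz.
46.4 kHz > fs/2 = 39.3 kHz, folds to fs − 46.4 kHz = 32.2 kHz.

32.2 kHz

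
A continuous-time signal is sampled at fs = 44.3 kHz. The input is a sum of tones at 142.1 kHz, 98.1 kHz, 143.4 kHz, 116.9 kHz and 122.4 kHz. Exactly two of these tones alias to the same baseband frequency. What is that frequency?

10.5 kHz

fs/2 = 22.15 kHz.
142.1 kHz mod fs = 9.2 kHz.
9.2 kHz ≤ fs/2 = 22.15 kHz, appears at 9.2 kHz.
98.1 kHz mod fs = 9.5 kHz.
9.5 kHz ≤ fs/2 = 22.15 kHz, appears at 9.5 kHz.
143.4 kHz mod fs = 10.5 kHz.
10.5 kHz ≤ fs/2 = 22.15 kHz, appears at 10.5 kHz.
116.9 kHz mod fs = 28.3 kHz.
28.3 kHz > fs/2 = 22.15 kHz, folds to fs − 28.3 kHz = 16 kHz.
122.4 kHz mod fs = 33.8 kHz.
33.8 kHz > fs/2 = 22.15 kHz, folds to fs − 33.8 kHz = 10.5 kHz.
122.4 kHz and 143.4 kHz both map to 10.5 kHz.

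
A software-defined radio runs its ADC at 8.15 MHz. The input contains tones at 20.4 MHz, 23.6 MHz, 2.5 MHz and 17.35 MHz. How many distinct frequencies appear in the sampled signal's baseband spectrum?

4

fs/2 = 4.075 MHz.
20.4 MHz mod fs = 4.1 MHz.
4.1 MHz > fs/2 = 4.075 MHz, folds to fs − 4.1 MHz = 4.05 MHz.
23.6 MHz mod fs = 7.3 MHz.
7.3 MHz > fs/2 = 4.075 MHz, folds to fs − 7.3 MHz = 0.85 MHz.
2.5 MHz ≤ fs/2 = 4.075 MHz, passes unchanged.
17.35 MHz mod fs = 1.05 MHz.
1.05 MHz ≤ fs/2 = 4.075 MHz, appears at 1.05 MHz.
Distinct values: {0.85 MHz, 1.05 MHz, 2.5 MHz, 4.05 MHz} → 4.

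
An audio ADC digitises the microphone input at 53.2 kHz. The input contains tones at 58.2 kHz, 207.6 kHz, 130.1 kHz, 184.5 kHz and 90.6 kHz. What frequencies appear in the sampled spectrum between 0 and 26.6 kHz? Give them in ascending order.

fs/2 = 26.6 kHz.
58.2 kHz mod fs = 5 kHz.
5 kHz ≤ fs/2 = 26.6 kHz, appears at 5 kHz.
207.6 kHz mod fs = 48 kHz.
48 kHz > fs/2 = 26.6 kHz, folds to fs − 48 kHz = 5.2 kHz.
130.1 kHz mod fs = 23.7 kHz.
23.7 kHz ≤ fs/2 = 26.6 kHz, appears at 23.7 kHz.
184.5 kHz mod fs = 24.9 kHz.
24.9 kHz ≤ fs/2 = 26.6 kHz, appears at 24.9 kHz.
90.6 kHz mod fs = 37.4 kHz.
37.4 kHz > fs/2 = 26.6 kHz, folds to fs − 37.4 kHz = 15.8 kHz.
Distinct values: {5 kHz, 5.2 kHz, 15.8 kHz, 23.7 kHz, 24.9 kHz}.

5 kHz, 5.2 kHz, 15.8 kHz, 23.7 kHz, 24.9 kHz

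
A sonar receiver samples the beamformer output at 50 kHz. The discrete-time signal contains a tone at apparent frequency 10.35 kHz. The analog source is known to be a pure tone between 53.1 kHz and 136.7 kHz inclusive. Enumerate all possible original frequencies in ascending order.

60.35 kHz, 89.65 kHz, 110.35 kHz

Frequencies that alias to 10.35 kHz are k·fs ± 10.35 kHz for integer k ≥ 0.
k=0: 10.35 kHz.
k=1: 39.65 kHz, 60.35 kHz.
k=2: 89.65 kHz, 110.35 kHz.
k=3: 139.65 kHz, 160.35 kHz.
Within [53.1 kHz, 136.7 kHz]: 60.35 kHz, 89.65 kHz, 110.35 kHz.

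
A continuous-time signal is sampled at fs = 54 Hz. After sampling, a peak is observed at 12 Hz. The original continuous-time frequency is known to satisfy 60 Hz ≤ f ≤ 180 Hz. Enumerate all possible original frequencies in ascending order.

Frequencies that alias to 12 Hz are k·fs ± 12 Hz for integer k ≥ 0.
k=0: 12 Hz.
k=1: 42 Hz, 66 Hz.
k=2: 96 Hz, 120 Hz.
k=3: 150 Hz, 174 Hz.
k=4: 204 Hz, 228 Hz.
Within [60 Hz, 180 Hz]: 66 Hz, 96 Hz, 120 Hz, 150 Hz, 174 Hz.

66 Hz, 96 Hz, 120 Hz, 150 Hz, 174 Hz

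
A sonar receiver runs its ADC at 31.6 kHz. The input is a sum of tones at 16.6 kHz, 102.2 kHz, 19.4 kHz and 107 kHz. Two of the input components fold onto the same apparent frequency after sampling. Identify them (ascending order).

19.4 kHz, 107 kHz

fs/2 = 15.8 kHz.
16.6 kHz > fs/2 = 15.8 kHz, folds to fs − 16.6 kHz = 15 kHz.
102.2 kHz mod fs = 7.4 kHz.
7.4 kHz ≤ fs/2 = 15.8 kHz, appears at 7.4 kHz.
19.4 kHz > fs/2 = 15.8 kHz, folds to fs − 19.4 kHz = 12.2 kHz.
107 kHz mod fs = 12.2 kHz.
12.2 kHz ≤ fs/2 = 15.8 kHz, appears at 12.2 kHz.
19.4 kHz and 107 kHz both map to 12.2 kHz.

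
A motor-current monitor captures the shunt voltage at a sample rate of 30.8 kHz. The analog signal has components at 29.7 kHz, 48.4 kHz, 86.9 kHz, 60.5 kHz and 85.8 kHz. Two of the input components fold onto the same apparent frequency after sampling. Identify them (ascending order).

fs/2 = 15.4 kHz.
29.7 kHz > fs/2 = 15.4 kHz, folds to fs − 29.7 kHz = 1.1 kHz.
48.4 kHz mod fs = 17.6 kHz.
17.6 kHz > fs/2 = 15.4 kHz, folds to fs − 17.6 kHz = 13.2 kHz.
86.9 kHz mod fs = 25.3 kHz.
25.3 kHz > fs/2 = 15.4 kHz, folds to fs − 25.3 kHz = 5.5 kHz.
60.5 kHz mod fs = 29.7 kHz.
29.7 kHz > fs/2 = 15.4 kHz, folds to fs − 29.7 kHz = 1.1 kHz.
85.8 kHz mod fs = 24.2 kHz.
24.2 kHz > fs/2 = 15.4 kHz, folds to fs − 24.2 kHz = 6.6 kHz.
29.7 kHz and 60.5 kHz both map to 1.1 kHz.

29.7 kHz, 60.5 kHz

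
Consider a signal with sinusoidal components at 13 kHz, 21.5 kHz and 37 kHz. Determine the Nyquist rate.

Highest-frequency component: 37 kHz.
Nyquist rate = 2 × 37 kHz = 74 kHz.

74 kHz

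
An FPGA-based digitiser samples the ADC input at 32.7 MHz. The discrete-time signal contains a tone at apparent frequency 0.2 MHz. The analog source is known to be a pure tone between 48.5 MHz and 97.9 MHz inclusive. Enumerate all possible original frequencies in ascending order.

65.2 MHz, 65.6 MHz, 97.9 MHz

Frequencies that alias to 0.2 MHz are k·fs ± 0.2 MHz for integer k ≥ 0.
k=0: 0.2 MHz.
k=1: 32.5 MHz, 32.9 MHz.
k=2: 65.2 MHz, 65.6 MHz.
k=3: 97.9 MHz, 98.3 MHz.
k=4: 130.6 MHz, 131 MHz.
Within [48.5 MHz, 97.9 MHz]: 65.2 MHz, 65.6 MHz, 97.9 MHz.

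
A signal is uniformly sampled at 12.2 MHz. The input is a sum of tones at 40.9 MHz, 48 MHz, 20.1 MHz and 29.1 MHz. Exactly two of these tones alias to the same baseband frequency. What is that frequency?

4.3 MHz

fs/2 = 6.1 MHz.
40.9 MHz mod fs = 4.3 MHz.
4.3 MHz ≤ fs/2 = 6.1 MHz, appears at 4.3 MHz.
48 MHz mod fs = 11.4 MHz.
11.4 MHz > fs/2 = 6.1 MHz, folds to fs − 11.4 MHz = 0.8 MHz.
20.1 MHz mod fs = 7.9 MHz.
7.9 MHz > fs/2 = 6.1 MHz, folds to fs − 7.9 MHz = 4.3 MHz.
29.1 MHz mod fs = 4.7 MHz.
4.7 MHz ≤ fs/2 = 6.1 MHz, appears at 4.7 MHz.
20.1 MHz and 40.9 MHz both map to 4.3 MHz.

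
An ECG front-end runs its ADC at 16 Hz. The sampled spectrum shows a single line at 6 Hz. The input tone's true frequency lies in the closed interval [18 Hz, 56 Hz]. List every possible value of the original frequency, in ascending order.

22 Hz, 26 Hz, 38 Hz, 42 Hz, 54 Hz

Frequencies that alias to 6 Hz are k·fs ± 6 Hz for integer k ≥ 0.
k=0: 6 Hz.
k=1: 10 Hz, 22 Hz.
k=2: 26 Hz, 38 Hz.
k=3: 42 Hz, 54 Hz.
k=4: 58 Hz, 70 Hz.
Within [18 Hz, 56 Hz]: 22 Hz, 26 Hz, 38 Hz, 42 Hz, 54 Hz.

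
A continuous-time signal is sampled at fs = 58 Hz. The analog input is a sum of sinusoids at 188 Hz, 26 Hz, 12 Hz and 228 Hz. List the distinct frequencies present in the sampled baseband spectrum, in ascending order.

fs/2 = 29 Hz.
188 Hz mod fs = 14 Hz.
14 Hz ≤ fs/2 = 29 Hz, appears at 14 Hz.
26 Hz ≤ fs/2 = 29 Hz, passes unchanged.
12 Hz ≤ fs/2 = 29 Hz, passes unchanged.
228 Hz mod fs = 54 Hz.
54 Hz > fs/2 = 29 Hz, folds to fs − 54 Hz = 4 Hz.
Distinct values: {4 Hz, 12 Hz, 14 Hz, 26 Hz}.

4 Hz, 12 Hz, 14 Hz, 26 Hz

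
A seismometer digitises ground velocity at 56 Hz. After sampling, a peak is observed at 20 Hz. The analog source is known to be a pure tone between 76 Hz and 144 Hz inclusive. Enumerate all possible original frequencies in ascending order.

Frequencies that alias to 20 Hz are k·fs ± 20 Hz for integer k ≥ 0.
k=0: 20 Hz.
k=1: 36 Hz, 76 Hz.
k=2: 92 Hz, 132 Hz.
k=3: 148 Hz, 188 Hz.
Within [76 Hz, 144 Hz]: 76 Hz, 92 Hz, 132 Hz.

76 Hz, 92 Hz, 132 Hz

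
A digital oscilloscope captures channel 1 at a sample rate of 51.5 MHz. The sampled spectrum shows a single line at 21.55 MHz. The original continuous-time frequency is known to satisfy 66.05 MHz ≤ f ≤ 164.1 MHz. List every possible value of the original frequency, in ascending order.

Frequencies that alias to 21.55 MHz are k·fs ± 21.55 MHz for integer k ≥ 0.
k=0: 21.55 MHz.
k=1: 29.95 MHz, 73.05 MHz.
k=2: 81.45 MHz, 124.55 MHz.
k=3: 132.95 MHz, 176.05 MHz.
k=4: 184.45 MHz, 227.55 MHz.
Within [66.05 MHz, 164.1 MHz]: 73.05 MHz, 81.45 MHz, 124.55 MHz, 132.95 MHz.

73.05 MHz, 81.45 MHz, 124.55 MHz, 132.95 MHz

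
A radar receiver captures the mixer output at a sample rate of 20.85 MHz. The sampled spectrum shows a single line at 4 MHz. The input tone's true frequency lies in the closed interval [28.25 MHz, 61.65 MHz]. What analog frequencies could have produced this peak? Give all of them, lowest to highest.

37.7 MHz, 45.7 MHz, 58.55 MHz

Frequencies that alias to 4 MHz are k·fs ± 4 MHz for integer k ≥ 0.
k=0: 4 MHz.
k=1: 16.85 MHz, 24.85 MHz.
k=2: 37.7 MHz, 45.7 MHz.
k=3: 58.55 MHz, 66.55 MHz.
k=4: 79.4 MHz, 87.4 MHz.
Within [28.25 MHz, 61.65 MHz]: 37.7 MHz, 45.7 MHz, 58.55 MHz.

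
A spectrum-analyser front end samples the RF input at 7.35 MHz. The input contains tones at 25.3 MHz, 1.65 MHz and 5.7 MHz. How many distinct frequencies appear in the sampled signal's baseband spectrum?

fs/2 = 3.675 MHz.
25.3 MHz mod fs = 3.25 MHz.
3.25 MHz ≤ fs/2 = 3.675 MHz, appears at 3.25 MHz.
1.65 MHz ≤ fs/2 = 3.675 MHz, passes unchanged.
5.7 MHz > fs/2 = 3.675 MHz, folds to fs − 5.7 MHz = 1.65 MHz.
Distinct values: {1.65 MHz, 3.25 MHz} → 2.

2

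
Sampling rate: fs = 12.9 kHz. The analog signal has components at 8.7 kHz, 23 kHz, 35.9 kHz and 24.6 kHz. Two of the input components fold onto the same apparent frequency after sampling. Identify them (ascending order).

fs/2 = 6.45 kHz.
8.7 kHz > fs/2 = 6.45 kHz, folds to fs − 8.7 kHz = 4.2 kHz.
23 kHz mod fs = 10.1 kHz.
10.1 kHz > fs/2 = 6.45 kHz, folds to fs − 10.1 kHz = 2.8 kHz.
35.9 kHz mod fs = 10.1 kHz.
10.1 kHz > fs/2 = 6.45 kHz, folds to fs − 10.1 kHz = 2.8 kHz.
24.6 kHz mod fs = 11.7 kHz.
11.7 kHz > fs/2 = 6.45 kHz, folds to fs − 11.7 kHz = 1.2 kHz.
23 kHz and 35.9 kHz both map to 2.8 kHz.

23 kHz, 35.9 kHz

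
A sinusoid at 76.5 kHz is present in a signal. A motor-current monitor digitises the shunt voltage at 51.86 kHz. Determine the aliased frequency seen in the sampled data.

76.5 kHz mod fs = 24.64 kHz.
24.64 kHz ≤ fs/2 = 25.93 kHz, appears at 24.64 kHz.

24.64 kHz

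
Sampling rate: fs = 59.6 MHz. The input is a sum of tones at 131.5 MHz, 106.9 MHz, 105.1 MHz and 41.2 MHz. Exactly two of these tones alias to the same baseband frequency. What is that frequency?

fs/2 = 29.8 MHz.
131.5 MHz mod fs = 12.3 MHz.
12.3 MHz ≤ fs/2 = 29.8 MHz, appears at 12.3 MHz.
106.9 MHz mod fs = 47.3 MHz.
47.3 MHz > fs/2 = 29.8 MHz, folds to fs − 47.3 MHz = 12.3 MHz.
105.1 MHz mod fs = 45.5 MHz.
45.5 MHz > fs/2 = 29.8 MHz, folds to fs − 45.5 MHz = 14.1 MHz.
41.2 MHz > fs/2 = 29.8 MHz, folds to fs − 41.2 MHz = 18.4 MHz.
106.9 MHz and 131.5 MHz both map to 12.3 MHz.

12.3 MHz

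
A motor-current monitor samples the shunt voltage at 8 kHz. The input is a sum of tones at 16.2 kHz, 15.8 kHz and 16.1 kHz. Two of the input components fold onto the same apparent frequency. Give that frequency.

0.2 kHz

fs/2 = 4 kHz.
16.2 kHz mod fs = 0.2 kHz.
0.2 kHz ≤ fs/2 = 4 kHz, appears at 0.2 kHz.
15.8 kHz mod fs = 7.8 kHz.
7.8 kHz > fs/2 = 4 kHz, folds to fs − 7.8 kHz = 0.2 kHz.
16.1 kHz mod fs = 0.1 kHz.
0.1 kHz ≤ fs/2 = 4 kHz, appears at 0.1 kHz.
15.8 kHz and 16.2 kHz both map to 0.2 kHz.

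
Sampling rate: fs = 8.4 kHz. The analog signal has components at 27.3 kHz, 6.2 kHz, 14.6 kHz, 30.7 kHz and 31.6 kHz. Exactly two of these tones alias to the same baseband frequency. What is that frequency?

fs/2 = 4.2 kHz.
27.3 kHz mod fs = 2.1 kHz.
2.1 kHz ≤ fs/2 = 4.2 kHz, appears at 2.1 kHz.
6.2 kHz > fs/2 = 4.2 kHz, folds to fs − 6.2 kHz = 2.2 kHz.
14.6 kHz mod fs = 6.2 kHz.
6.2 kHz > fs/2 = 4.2 kHz, folds to fs − 6.2 kHz = 2.2 kHz.
30.7 kHz mod fs = 5.5 kHz.
5.5 kHz > fs/2 = 4.2 kHz, folds to fs − 5.5 kHz = 2.9 kHz.
31.6 kHz mod fs = 6.4 kHz.
6.4 kHz > fs/2 = 4.2 kHz, folds to fs − 6.4 kHz = 2 kHz.
6.2 kHz and 14.6 kHz both map to 2.2 kHz.

2.2 kHz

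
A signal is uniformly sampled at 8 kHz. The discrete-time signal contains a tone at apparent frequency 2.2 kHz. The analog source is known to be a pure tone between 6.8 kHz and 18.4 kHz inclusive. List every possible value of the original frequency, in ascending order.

10.2 kHz, 13.8 kHz, 18.2 kHz

Frequencies that alias to 2.2 kHz are k·fs ± 2.2 kHz for integer k ≥ 0.
k=0: 2.2 kHz.
k=1: 5.8 kHz, 10.2 kHz.
k=2: 13.8 kHz, 18.2 kHz.
k=3: 21.8 kHz, 26.2 kHz.
Within [6.8 kHz, 18.4 kHz]: 10.2 kHz, 13.8 kHz, 18.2 kHz.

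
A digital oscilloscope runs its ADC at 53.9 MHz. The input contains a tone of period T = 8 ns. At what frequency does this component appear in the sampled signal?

T = 8 ns → f = 1/T = 125 MHz.
125 MHz mod fs = 17.2 MHz.
17.2 MHz ≤ fs/2 = 26.95 MHz, appears at 17.2 MHz.

17.2 MHz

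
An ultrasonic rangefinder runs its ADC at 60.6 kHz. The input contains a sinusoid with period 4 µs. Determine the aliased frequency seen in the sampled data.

7.6 kHz

T = 4 µs → f = 1/T = 250 kHz.
250 kHz mod fs = 7.6 kHz.
7.6 kHz ≤ fs/2 = 30.3 kHz, appears at 7.6 kHz.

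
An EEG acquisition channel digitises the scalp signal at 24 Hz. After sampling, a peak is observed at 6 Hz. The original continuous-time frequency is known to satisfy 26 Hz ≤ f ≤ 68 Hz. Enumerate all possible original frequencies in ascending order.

30 Hz, 42 Hz, 54 Hz, 66 Hz

Frequencies that alias to 6 Hz are k·fs ± 6 Hz for integer k ≥ 0.
k=0: 6 Hz.
k=1: 18 Hz, 30 Hz.
k=2: 42 Hz, 54 Hz.
k=3: 66 Hz, 78 Hz.
k=4: 90 Hz, 102 Hz.
Within [26 Hz, 68 Hz]: 30 Hz, 42 Hz, 54 Hz, 66 Hz.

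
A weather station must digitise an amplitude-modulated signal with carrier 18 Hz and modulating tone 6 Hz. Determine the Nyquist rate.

48 Hz

AM sidebands sit at fc ± fm = 12 Hz and 24 Hz.
Highest-frequency component: 24 Hz.
Nyquist rate = 2 × 24 Hz = 48 Hz.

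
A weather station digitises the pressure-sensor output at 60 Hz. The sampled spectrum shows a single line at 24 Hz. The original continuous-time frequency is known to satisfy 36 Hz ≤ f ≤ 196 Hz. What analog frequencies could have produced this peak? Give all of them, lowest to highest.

36 Hz, 84 Hz, 96 Hz, 144 Hz, 156 Hz

Frequencies that alias to 24 Hz are k·fs ± 24 Hz for integer k ≥ 0.
k=0: 24 Hz.
k=1: 36 Hz, 84 Hz.
k=2: 96 Hz, 144 Hz.
k=3: 156 Hz, 204 Hz.
k=4: 216 Hz, 264 Hz.
Within [36 Hz, 196 Hz]: 36 Hz, 84 Hz, 96 Hz, 144 Hz, 156 Hz.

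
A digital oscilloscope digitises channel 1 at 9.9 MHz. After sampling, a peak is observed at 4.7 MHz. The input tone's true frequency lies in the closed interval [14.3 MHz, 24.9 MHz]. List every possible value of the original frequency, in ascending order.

14.6 MHz, 15.1 MHz, 24.5 MHz

Frequencies that alias to 4.7 MHz are k·fs ± 4.7 MHz for integer k ≥ 0.
k=0: 4.7 MHz.
k=1: 5.2 MHz, 14.6 MHz.
k=2: 15.1 MHz, 24.5 MHz.
k=3: 25 MHz, 34.4 MHz.
Within [14.3 MHz, 24.9 MHz]: 14.6 MHz, 15.1 MHz, 24.5 MHz.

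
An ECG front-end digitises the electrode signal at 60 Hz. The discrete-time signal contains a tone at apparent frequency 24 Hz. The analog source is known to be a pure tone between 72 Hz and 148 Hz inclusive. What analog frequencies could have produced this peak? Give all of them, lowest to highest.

Frequencies that alias to 24 Hz are k·fs ± 24 Hz for integer k ≥ 0.
k=0: 24 Hz.
k=1: 36 Hz, 84 Hz.
k=2: 96 Hz, 144 Hz.
k=3: 156 Hz, 204 Hz.
Within [72 Hz, 148 Hz]: 84 Hz, 96 Hz, 144 Hz.

84 Hz, 96 Hz, 144 Hz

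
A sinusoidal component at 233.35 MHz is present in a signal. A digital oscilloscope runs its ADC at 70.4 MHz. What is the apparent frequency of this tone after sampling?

22.15 MHz

233.35 MHz mod fs = 22.15 MHz.
22.15 MHz ≤ fs/2 = 35.2 MHz, appears at 22.15 MHz.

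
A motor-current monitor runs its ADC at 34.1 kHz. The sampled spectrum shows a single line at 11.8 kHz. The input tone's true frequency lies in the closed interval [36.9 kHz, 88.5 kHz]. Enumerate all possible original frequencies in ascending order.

45.9 kHz, 56.4 kHz, 80 kHz

Frequencies that alias to 11.8 kHz are k·fs ± 11.8 kHz for integer k ≥ 0.
k=0: 11.8 kHz.
k=1: 22.3 kHz, 45.9 kHz.
k=2: 56.4 kHz, 80 kHz.
k=3: 90.5 kHz, 114.1 kHz.
Within [36.9 kHz, 88.5 kHz]: 45.9 kHz, 56.4 kHz, 80 kHz.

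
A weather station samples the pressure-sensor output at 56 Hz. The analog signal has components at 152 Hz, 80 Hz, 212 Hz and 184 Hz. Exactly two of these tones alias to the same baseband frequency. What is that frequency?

16 Hz

fs/2 = 28 Hz.
152 Hz mod fs = 40 Hz.
40 Hz > fs/2 = 28 Hz, folds to fs − 40 Hz = 16 Hz.
80 Hz mod fs = 24 Hz.
24 Hz ≤ fs/2 = 28 Hz, appears at 24 Hz.
212 Hz mod fs = 44 Hz.
44 Hz > fs/2 = 28 Hz, folds to fs − 44 Hz = 12 Hz.
184 Hz mod fs = 16 Hz.
16 Hz ≤ fs/2 = 28 Hz, appears at 16 Hz.
152 Hz and 184 Hz both map to 16 Hz.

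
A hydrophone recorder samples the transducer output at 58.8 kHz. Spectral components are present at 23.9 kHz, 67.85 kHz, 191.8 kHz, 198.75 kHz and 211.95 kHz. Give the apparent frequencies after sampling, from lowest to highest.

fs/2 = 29.4 kHz.
23.9 kHz ≤ fs/2 = 29.4 kHz, passes unchanged.
67.85 kHz mod fs = 9.05 kHz.
9.05 kHz ≤ fs/2 = 29.4 kHz, appears at 9.05 kHz.
191.8 kHz mod fs = 15.4 kHz.
15.4 kHz ≤ fs/2 = 29.4 kHz, appears at 15.4 kHz.
198.75 kHz mod fs = 22.35 kHz.
22.35 kHz ≤ fs/2 = 29.4 kHz, appears at 22.35 kHz.
211.95 kHz mod fs = 35.55 kHz.
35.55 kHz > fs/2 = 29.4 kHz, folds to fs − 35.55 kHz = 23.25 kHz.
Distinct values: {9.05 kHz, 15.4 kHz, 22.35 kHz, 23.25 kHz, 23.9 kHz}.

9.05 kHz, 15.4 kHz, 22.35 kHz, 23.25 kHz, 23.9 kHz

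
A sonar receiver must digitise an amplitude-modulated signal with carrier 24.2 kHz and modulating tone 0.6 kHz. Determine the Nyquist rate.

AM sidebands sit at fc ± fm = 23.6 kHz and 24.8 kHz.
Highest-frequency component: 24.8 kHz.
Nyquist rate = 2 × 24.8 kHz = 49.6 kHz.

49.6 kHz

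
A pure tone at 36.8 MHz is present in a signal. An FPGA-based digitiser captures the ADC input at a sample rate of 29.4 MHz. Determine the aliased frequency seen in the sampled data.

7.4 MHz

36.8 MHz mod fs = 7.4 MHz.
7.4 MHz ≤ fs/2 = 14.7 MHz, appears at 7.4 MHz.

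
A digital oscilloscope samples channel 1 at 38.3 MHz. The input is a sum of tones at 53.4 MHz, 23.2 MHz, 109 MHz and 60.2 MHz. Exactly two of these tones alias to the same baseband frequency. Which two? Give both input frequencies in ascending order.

fs/2 = 19.15 MHz.
53.4 MHz mod fs = 15.1 MHz.
15.1 MHz ≤ fs/2 = 19.15 MHz, appears at 15.1 MHz.
23.2 MHz > fs/2 = 19.15 MHz, folds to fs − 23.2 MHz = 15.1 MHz.
109 MHz mod fs = 32.4 MHz.
32.4 MHz > fs/2 = 19.15 MHz, folds to fs − 32.4 MHz = 5.9 MHz.
60.2 MHz mod fs = 21.9 MHz.
21.9 MHz > fs/2 = 19.15 MHz, folds to fs − 21.9 MHz = 16.4 MHz.
23.2 MHz and 53.4 MHz both map to 15.1 MHz.

23.2 MHz, 53.4 MHz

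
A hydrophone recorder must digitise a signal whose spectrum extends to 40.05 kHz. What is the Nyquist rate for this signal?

Nyquist rate = 2 × 40.05 kHz = 80.1 kHz.

80.1 kHz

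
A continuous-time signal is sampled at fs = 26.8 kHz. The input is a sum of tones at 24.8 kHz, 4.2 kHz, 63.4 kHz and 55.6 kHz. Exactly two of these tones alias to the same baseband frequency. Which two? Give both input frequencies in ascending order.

fs/2 = 13.4 kHz.
24.8 kHz > fs/2 = 13.4 kHz, folds to fs − 24.8 kHz = 2 kHz.
4.2 kHz ≤ fs/2 = 13.4 kHz, passes unchanged.
63.4 kHz mod fs = 9.8 kHz.
9.8 kHz ≤ fs/2 = 13.4 kHz, appears at 9.8 kHz.
55.6 kHz mod fs = 2 kHz.
2 kHz ≤ fs/2 = 13.4 kHz, appears at 2 kHz.
24.8 kHz and 55.6 kHz both map to 2 kHz.

24.8 kHz, 55.6 kHz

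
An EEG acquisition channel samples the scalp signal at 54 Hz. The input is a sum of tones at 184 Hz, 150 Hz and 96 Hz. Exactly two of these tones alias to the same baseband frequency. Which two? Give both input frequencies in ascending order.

fs/2 = 27 Hz.
184 Hz mod fs = 22 Hz.
22 Hz ≤ fs/2 = 27 Hz, appears at 22 Hz.
150 Hz mod fs = 42 Hz.
42 Hz > fs/2 = 27 Hz, folds to fs − 42 Hz = 12 Hz.
96 Hz mod fs = 42 Hz.
42 Hz > fs/2 = 27 Hz, folds to fs − 42 Hz = 12 Hz.
96 Hz and 150 Hz both map to 12 Hz.

96 Hz, 150 Hz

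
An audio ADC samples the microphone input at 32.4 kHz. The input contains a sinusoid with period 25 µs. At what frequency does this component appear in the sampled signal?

7.6 kHz

T = 25 µs → f = 1/T = 40 kHz.
40 kHz mod fs = 7.6 kHz.
7.6 kHz ≤ fs/2 = 16.2 kHz, appears at 7.6 kHz.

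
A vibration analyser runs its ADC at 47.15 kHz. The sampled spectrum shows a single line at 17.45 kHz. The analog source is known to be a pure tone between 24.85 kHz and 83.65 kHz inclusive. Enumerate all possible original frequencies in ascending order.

29.7 kHz, 64.6 kHz, 76.85 kHz

Frequencies that alias to 17.45 kHz are k·fs ± 17.45 kHz for integer k ≥ 0.
k=0: 17.45 kHz.
k=1: 29.7 kHz, 64.6 kHz.
k=2: 76.85 kHz, 111.75 kHz.
k=3: 124 kHz, 158.9 kHz.
Within [24.85 kHz, 83.65 kHz]: 29.7 kHz, 64.6 kHz, 76.85 kHz.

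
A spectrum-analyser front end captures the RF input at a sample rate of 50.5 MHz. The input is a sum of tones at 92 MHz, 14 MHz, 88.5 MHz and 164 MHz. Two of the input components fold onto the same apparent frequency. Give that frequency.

12.5 MHz

fs/2 = 25.25 MHz.
92 MHz mod fs = 41.5 MHz.
41.5 MHz > fs/2 = 25.25 MHz, folds to fs − 41.5 MHz = 9 MHz.
14 MHz ≤ fs/2 = 25.25 MHz, passes unchanged.
88.5 MHz mod fs = 38 MHz.
38 MHz > fs/2 = 25.25 MHz, folds to fs − 38 MHz = 12.5 MHz.
164 MHz mod fs = 12.5 MHz.
12.5 MHz ≤ fs/2 = 25.25 MHz, appears at 12.5 MHz.
88.5 MHz and 164 MHz both map to 12.5 MHz.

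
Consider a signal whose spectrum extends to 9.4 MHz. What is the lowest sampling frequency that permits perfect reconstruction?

Nyquist rate = 2 × 9.4 MHz = 18.8 MHz.

18.8 MHz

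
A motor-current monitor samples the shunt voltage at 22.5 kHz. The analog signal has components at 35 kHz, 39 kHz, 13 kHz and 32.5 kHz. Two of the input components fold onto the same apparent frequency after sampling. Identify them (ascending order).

fs/2 = 11.25 kHz.
35 kHz mod fs = 12.5 kHz.
12.5 kHz > fs/2 = 11.25 kHz, folds to fs − 12.5 kHz = 10 kHz.
39 kHz mod fs = 16.5 kHz.
16.5 kHz > fs/2 = 11.25 kHz, folds to fs − 16.5 kHz = 6 kHz.
13 kHz > fs/2 = 11.25 kHz, folds to fs − 13 kHz = 9.5 kHz.
32.5 kHz mod fs = 10 kHz.
10 kHz ≤ fs/2 = 11.25 kHz, appears at 10 kHz.
32.5 kHz and 35 kHz both map to 10 kHz.

32.5 kHz, 35 kHz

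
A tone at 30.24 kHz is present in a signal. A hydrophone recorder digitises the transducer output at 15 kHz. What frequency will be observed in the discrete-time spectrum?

0.24 kHz

30.24 kHz mod fs = 0.24 kHz.
0.24 kHz ≤ fs/2 = 7.5 kHz, appears at 0.24 kHz.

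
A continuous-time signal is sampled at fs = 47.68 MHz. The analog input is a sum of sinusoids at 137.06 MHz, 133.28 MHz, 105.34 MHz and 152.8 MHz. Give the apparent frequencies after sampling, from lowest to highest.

5.98 MHz, 9.76 MHz, 9.98 MHz

fs/2 = 23.84 MHz.
137.06 MHz mod fs = 41.7 MHz.
41.7 MHz > fs/2 = 23.84 MHz, folds to fs − 41.7 MHz = 5.98 MHz.
133.28 MHz mod fs = 37.92 MHz.
37.92 MHz > fs/2 = 23.84 MHz, folds to fs − 37.92 MHz = 9.76 MHz.
105.34 MHz mod fs = 9.98 MHz.
9.98 MHz ≤ fs/2 = 23.84 MHz, appears at 9.98 MHz.
152.8 MHz mod fs = 9.76 MHz.
9.76 MHz ≤ fs/2 = 23.84 MHz, appears at 9.76 MHz.
Distinct values: {5.98 MHz, 9.76 MHz, 9.98 MHz}.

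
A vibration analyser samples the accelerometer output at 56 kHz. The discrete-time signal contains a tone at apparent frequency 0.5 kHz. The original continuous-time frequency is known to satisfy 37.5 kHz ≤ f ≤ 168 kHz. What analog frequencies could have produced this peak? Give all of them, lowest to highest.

55.5 kHz, 56.5 kHz, 111.5 kHz, 112.5 kHz, 167.5 kHz

Frequencies that alias to 0.5 kHz are k·fs ± 0.5 kHz for integer k ≥ 0.
k=0: 0.5 kHz.
k=1: 55.5 kHz, 56.5 kHz.
k=2: 111.5 kHz, 112.5 kHz.
k=3: 167.5 kHz, 168.5 kHz.
k=4: 223.5 kHz, 224.5 kHz.
Within [37.5 kHz, 168 kHz]: 55.5 kHz, 56.5 kHz, 111.5 kHz, 112.5 kHz, 167.5 kHz.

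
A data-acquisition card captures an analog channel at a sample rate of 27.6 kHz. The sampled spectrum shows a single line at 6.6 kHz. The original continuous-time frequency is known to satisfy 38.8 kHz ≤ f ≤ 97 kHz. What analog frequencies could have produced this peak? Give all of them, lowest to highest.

48.6 kHz, 61.8 kHz, 76.2 kHz, 89.4 kHz

Frequencies that alias to 6.6 kHz are k·fs ± 6.6 kHz for integer k ≥ 0.
k=0: 6.6 kHz.
k=1: 21 kHz, 34.2 kHz.
k=2: 48.6 kHz, 61.8 kHz.
k=3: 76.2 kHz, 89.4 kHz.
k=4: 103.8 kHz, 117 kHz.
Within [38.8 kHz, 97 kHz]: 48.6 kHz, 61.8 kHz, 76.2 kHz, 89.4 kHz.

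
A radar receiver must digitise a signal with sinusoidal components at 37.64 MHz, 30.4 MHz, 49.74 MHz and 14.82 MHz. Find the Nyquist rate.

99.48 MHz

Highest-frequency component: 49.74 MHz.
Nyquist rate = 2 × 49.74 MHz = 99.48 MHz.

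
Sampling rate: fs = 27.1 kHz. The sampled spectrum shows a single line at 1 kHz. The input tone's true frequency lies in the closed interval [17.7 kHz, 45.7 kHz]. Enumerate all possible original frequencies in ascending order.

Frequencies that alias to 1 kHz are k·fs ± 1 kHz for integer k ≥ 0.
k=0: 1 kHz.
k=1: 26.1 kHz, 28.1 kHz.
k=2: 53.2 kHz, 55.2 kHz.
Within [17.7 kHz, 45.7 kHz]: 26.1 kHz, 28.1 kHz.

26.1 kHz, 28.1 kHz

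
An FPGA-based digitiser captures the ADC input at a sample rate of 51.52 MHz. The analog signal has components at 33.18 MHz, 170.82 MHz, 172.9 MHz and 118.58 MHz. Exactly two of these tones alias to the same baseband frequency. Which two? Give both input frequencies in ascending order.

33.18 MHz, 172.9 MHz

fs/2 = 25.76 MHz.
33.18 MHz > fs/2 = 25.76 MHz, folds to fs − 33.18 MHz = 18.34 MHz.
170.82 MHz mod fs = 16.26 MHz.
16.26 MHz ≤ fs/2 = 25.76 MHz, appears at 16.26 MHz.
172.9 MHz mod fs = 18.34 MHz.
18.34 MHz ≤ fs/2 = 25.76 MHz, appears at 18.34 MHz.
118.58 MHz mod fs = 15.54 MHz.
15.54 MHz ≤ fs/2 = 25.76 MHz, appears at 15.54 MHz.
33.18 MHz and 172.9 MHz both map to 18.34 MHz.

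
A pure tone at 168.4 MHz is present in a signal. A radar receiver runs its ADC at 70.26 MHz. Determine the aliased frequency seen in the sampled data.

27.88 MHz

168.4 MHz mod fs = 27.88 MHz.
27.88 MHz ≤ fs/2 = 35.13 MHz, appears at 27.88 MHz.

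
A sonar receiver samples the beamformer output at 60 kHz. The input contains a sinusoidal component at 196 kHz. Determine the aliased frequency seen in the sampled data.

16 kHz

196 kHz mod fs = 16 kHz.
16 kHz ≤ fs/2 = 30 kHz, appears at 16 kHz.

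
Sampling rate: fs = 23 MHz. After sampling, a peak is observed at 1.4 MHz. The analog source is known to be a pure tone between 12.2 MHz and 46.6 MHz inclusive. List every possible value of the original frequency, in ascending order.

Frequencies that alias to 1.4 MHz are k·fs ± 1.4 MHz for integer k ≥ 0.
k=0: 1.4 MHz.
k=1: 21.6 MHz, 24.4 MHz.
k=2: 44.6 MHz, 47.4 MHz.
k=3: 67.6 MHz, 70.4 MHz.
Within [12.2 MHz, 46.6 MHz]: 21.6 MHz, 24.4 MHz, 44.6 MHz.

21.6 MHz, 24.4 MHz, 44.6 MHz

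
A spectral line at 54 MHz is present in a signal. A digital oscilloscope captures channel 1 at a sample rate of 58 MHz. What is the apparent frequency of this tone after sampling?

4 MHz

54 MHz > fs/2 = 29 MHz, folds to fs − 54 MHz = 4 MHz.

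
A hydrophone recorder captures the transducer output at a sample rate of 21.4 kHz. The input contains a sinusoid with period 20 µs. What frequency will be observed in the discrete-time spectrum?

7.2 kHz

T = 20 µs → f = 1/T = 50 kHz.
50 kHz mod fs = 7.2 kHz.
7.2 kHz ≤ fs/2 = 10.7 kHz, appears at 7.2 kHz.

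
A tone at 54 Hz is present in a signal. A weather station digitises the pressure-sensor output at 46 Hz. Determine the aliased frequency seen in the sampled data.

54 Hz mod fs = 8 Hz.
8 Hz ≤ fs/2 = 23 Hz, appears at 8 Hz.

8 Hz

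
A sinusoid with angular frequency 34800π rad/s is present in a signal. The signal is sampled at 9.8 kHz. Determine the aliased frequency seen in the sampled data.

ω = 34800π rad/s → f = ω/(2π) = 17400 Hz = 17.4 kHz.
17.4 kHz mod fs = 7.6 kHz.
7.6 kHz > fs/2 = 4.9 kHz, folds to fs − 7.6 kHz = 2.2 kHz.

2.2 kHz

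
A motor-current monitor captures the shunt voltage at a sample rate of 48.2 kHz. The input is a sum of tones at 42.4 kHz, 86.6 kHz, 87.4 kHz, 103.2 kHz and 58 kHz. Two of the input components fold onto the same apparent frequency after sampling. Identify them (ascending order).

fs/2 = 24.1 kHz.
42.4 kHz > fs/2 = 24.1 kHz, folds to fs − 42.4 kHz = 5.8 kHz.
86.6 kHz mod fs = 38.4 kHz.
38.4 kHz > fs/2 = 24.1 kHz, folds to fs − 38.4 kHz = 9.8 kHz.
87.4 kHz mod fs = 39.2 kHz.
39.2 kHz > fs/2 = 24.1 kHz, folds to fs − 39.2 kHz = 9 kHz.
103.2 kHz mod fs = 6.8 kHz.
6.8 kHz ≤ fs/2 = 24.1 kHz, appears at 6.8 kHz.
58 kHz mod fs = 9.8 kHz.
9.8 kHz ≤ fs/2 = 24.1 kHz, appears at 9.8 kHz.
58 kHz and 86.6 kHz both map to 9.8 kHz.

58 kHz, 86.6 kHz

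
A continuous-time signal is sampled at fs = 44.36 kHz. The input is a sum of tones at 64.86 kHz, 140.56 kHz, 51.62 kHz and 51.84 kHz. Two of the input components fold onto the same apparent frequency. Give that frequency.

7.48 kHz

fs/2 = 22.18 kHz.
64.86 kHz mod fs = 20.5 kHz.
20.5 kHz ≤ fs/2 = 22.18 kHz, appears at 20.5 kHz.
140.56 kHz mod fs = 7.48 kHz.
7.48 kHz ≤ fs/2 = 22.18 kHz, appears at 7.48 kHz.
51.62 kHz mod fs = 7.26 kHz.
7.26 kHz ≤ fs/2 = 22.18 kHz, appears at 7.26 kHz.
51.84 kHz mod fs = 7.48 kHz.
7.48 kHz ≤ fs/2 = 22.18 kHz, appears at 7.48 kHz.
51.84 kHz and 140.56 kHz both map to 7.48 kHz.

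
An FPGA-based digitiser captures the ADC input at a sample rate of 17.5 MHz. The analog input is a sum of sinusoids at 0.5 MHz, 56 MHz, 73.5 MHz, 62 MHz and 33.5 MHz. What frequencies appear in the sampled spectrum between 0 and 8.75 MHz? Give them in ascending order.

fs/2 = 8.75 MHz.
0.5 MHz ≤ fs/2 = 8.75 MHz, passes unchanged.
56 MHz mod fs = 3.5 MHz.
3.5 MHz ≤ fs/2 = 8.75 MHz, appears at 3.5 MHz.
73.5 MHz mod fs = 3.5 MHz.
3.5 MHz ≤ fs/2 = 8.75 MHz, appears at 3.5 MHz.
62 MHz mod fs = 9.5 MHz.
9.5 MHz > fs/2 = 8.75 MHz, folds to fs − 9.5 MHz = 8 MHz.
33.5 MHz mod fs = 16 MHz.
16 MHz > fs/2 = 8.75 MHz, folds to fs − 16 MHz = 1.5 MHz.
Distinct values: {0.5 MHz, 1.5 MHz, 3.5 MHz, 8 MHz}.

0.5 MHz, 1.5 MHz, 3.5 MHz, 8 MHz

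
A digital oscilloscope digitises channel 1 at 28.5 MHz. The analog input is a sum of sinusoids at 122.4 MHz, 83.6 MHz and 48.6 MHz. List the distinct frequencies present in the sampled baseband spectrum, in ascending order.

1.9 MHz, 8.4 MHz

fs/2 = 14.25 MHz.
122.4 MHz mod fs = 8.4 MHz.
8.4 MHz ≤ fs/2 = 14.25 MHz, appears at 8.4 MHz.
83.6 MHz mod fs = 26.6 MHz.
26.6 MHz > fs/2 = 14.25 MHz, folds to fs − 26.6 MHz = 1.9 MHz.
48.6 MHz mod fs = 20.1 MHz.
20.1 MHz > fs/2 = 14.25 MHz, folds to fs − 20.1 MHz = 8.4 MHz.
Distinct values: {1.9 MHz, 8.4 MHz}.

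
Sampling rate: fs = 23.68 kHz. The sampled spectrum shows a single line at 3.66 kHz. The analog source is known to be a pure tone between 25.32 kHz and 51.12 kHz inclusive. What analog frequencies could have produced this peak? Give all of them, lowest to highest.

27.34 kHz, 43.7 kHz, 51.02 kHz

Frequencies that alias to 3.66 kHz are k·fs ± 3.66 kHz for integer k ≥ 0.
k=0: 3.66 kHz.
k=1: 20.02 kHz, 27.34 kHz.
k=2: 43.7 kHz, 51.02 kHz.
k=3: 67.38 kHz, 74.7 kHz.
Within [25.32 kHz, 51.12 kHz]: 27.34 kHz, 43.7 kHz, 51.02 kHz.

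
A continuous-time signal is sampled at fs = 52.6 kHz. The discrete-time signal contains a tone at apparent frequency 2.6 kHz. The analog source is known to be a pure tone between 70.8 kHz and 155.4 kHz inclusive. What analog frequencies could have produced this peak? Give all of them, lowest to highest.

102.6 kHz, 107.8 kHz, 155.2 kHz

Frequencies that alias to 2.6 kHz are k·fs ± 2.6 kHz for integer k ≥ 0.
k=0: 2.6 kHz.
k=1: 50 kHz, 55.2 kHz.
k=2: 102.6 kHz, 107.8 kHz.
k=3: 155.2 kHz, 160.4 kHz.
k=4: 207.8 kHz, 213 kHz.
Within [70.8 kHz, 155.4 kHz]: 102.6 kHz, 107.8 kHz, 155.2 kHz.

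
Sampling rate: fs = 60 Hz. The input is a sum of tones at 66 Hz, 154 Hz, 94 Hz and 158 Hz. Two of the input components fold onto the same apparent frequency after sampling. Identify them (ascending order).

fs/2 = 30 Hz.
66 Hz mod fs = 6 Hz.
6 Hz ≤ fs/2 = 30 Hz, appears at 6 Hz.
154 Hz mod fs = 34 Hz.
34 Hz > fs/2 = 30 Hz, folds to fs − 34 Hz = 26 Hz.
94 Hz mod fs = 34 Hz.
34 Hz > fs/2 = 30 Hz, folds to fs − 34 Hz = 26 Hz.
158 Hz mod fs = 38 Hz.
38 Hz > fs/2 = 30 Hz, folds to fs − 38 Hz = 22 Hz.
94 Hz and 154 Hz both map to 26 Hz.

94 Hz, 154 Hz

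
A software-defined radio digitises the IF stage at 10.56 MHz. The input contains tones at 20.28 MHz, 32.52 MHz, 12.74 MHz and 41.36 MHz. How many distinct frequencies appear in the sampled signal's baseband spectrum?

fs/2 = 5.28 MHz.
20.28 MHz mod fs = 9.72 MHz.
9.72 MHz > fs/2 = 5.28 MHz, folds to fs − 9.72 MHz = 0.84 MHz.
32.52 MHz mod fs = 0.84 MHz.
0.84 MHz ≤ fs/2 = 5.28 MHz, appears at 0.84 MHz.
12.74 MHz mod fs = 2.18 MHz.
2.18 MHz ≤ fs/2 = 5.28 MHz, appears at 2.18 MHz.
41.36 MHz mod fs = 9.68 MHz.
9.68 MHz > fs/2 = 5.28 MHz, folds to fs − 9.68 MHz = 0.88 MHz.
Distinct values: {0.84 MHz, 0.88 MHz, 2.18 MHz} → 3.

3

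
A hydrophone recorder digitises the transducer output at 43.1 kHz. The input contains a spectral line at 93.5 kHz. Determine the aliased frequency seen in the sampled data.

93.5 kHz mod fs = 7.3 kHz.
7.3 kHz ≤ fs/2 = 21.55 kHz, appears at 7.3 kHz.

7.3 kHz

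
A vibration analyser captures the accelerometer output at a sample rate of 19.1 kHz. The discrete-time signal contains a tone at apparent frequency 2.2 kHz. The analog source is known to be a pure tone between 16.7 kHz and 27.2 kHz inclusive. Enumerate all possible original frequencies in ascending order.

16.9 kHz, 21.3 kHz

Frequencies that alias to 2.2 kHz are k·fs ± 2.2 kHz for integer k ≥ 0.
k=0: 2.2 kHz.
k=1: 16.9 kHz, 21.3 kHz.
k=2: 36 kHz, 40.4 kHz.
Within [16.7 kHz, 27.2 kHz]: 16.9 kHz, 21.3 kHz.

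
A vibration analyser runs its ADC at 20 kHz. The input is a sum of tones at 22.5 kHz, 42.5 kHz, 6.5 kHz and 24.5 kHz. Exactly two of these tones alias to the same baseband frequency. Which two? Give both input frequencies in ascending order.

fs/2 = 10 kHz.
22.5 kHz mod fs = 2.5 kHz.
2.5 kHz ≤ fs/2 = 10 kHz, appears at 2.5 kHz.
42.5 kHz mod fs = 2.5 kHz.
2.5 kHz ≤ fs/2 = 10 kHz, appears at 2.5 kHz.
6.5 kHz ≤ fs/2 = 10 kHz, passes unchanged.
24.5 kHz mod fs = 4.5 kHz.
4.5 kHz ≤ fs/2 = 10 kHz, appears at 4.5 kHz.
22.5 kHz and 42.5 kHz both map to 2.5 kHz.

22.5 kHz, 42.5 kHz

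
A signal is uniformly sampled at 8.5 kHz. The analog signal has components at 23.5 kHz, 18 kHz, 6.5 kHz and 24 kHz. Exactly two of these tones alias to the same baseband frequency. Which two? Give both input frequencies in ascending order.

6.5 kHz, 23.5 kHz

fs/2 = 4.25 kHz.
23.5 kHz mod fs = 6.5 kHz.
6.5 kHz > fs/2 = 4.25 kHz, folds to fs − 6.5 kHz = 2 kHz.
18 kHz mod fs = 1 kHz.
1 kHz ≤ fs/2 = 4.25 kHz, appears at 1 kHz.
6.5 kHz > fs/2 = 4.25 kHz, folds to fs − 6.5 kHz = 2 kHz.
24 kHz mod fs = 7 kHz.
7 kHz > fs/2 = 4.25 kHz, folds to fs − 7 kHz = 1.5 kHz.
6.5 kHz and 23.5 kHz both map to 2 kHz.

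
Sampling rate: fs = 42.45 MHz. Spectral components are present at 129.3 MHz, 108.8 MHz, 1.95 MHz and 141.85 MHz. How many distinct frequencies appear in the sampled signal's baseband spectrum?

fs/2 = 21.225 MHz.
129.3 MHz mod fs = 1.95 MHz.
1.95 MHz ≤ fs/2 = 21.225 MHz, appears at 1.95 MHz.
108.8 MHz mod fs = 23.9 MHz.
23.9 MHz > fs/2 = 21.225 MHz, folds to fs − 23.9 MHz = 18.55 MHz.
1.95 MHz ≤ fs/2 = 21.225 MHz, passes unchanged.
141.85 MHz mod fs = 14.5 MHz.
14.5 MHz ≤ fs/2 = 21.225 MHz, appears at 14.5 MHz.
Distinct values: {1.95 MHz, 14.5 MHz, 18.55 MHz} → 3.

3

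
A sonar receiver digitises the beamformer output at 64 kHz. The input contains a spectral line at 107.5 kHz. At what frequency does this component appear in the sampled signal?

107.5 kHz mod fs = 43.5 kHz.
43.5 kHz > fs/2 = 32 kHz, folds to fs − 43.5 kHz = 20.5 kHz.

20.5 kHz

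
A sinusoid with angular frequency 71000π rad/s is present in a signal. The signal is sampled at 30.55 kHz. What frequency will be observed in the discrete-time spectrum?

ω = 71000π rad/s → f = ω/(2π) = 35500 Hz = 35.5 kHz.
35.5 kHz mod fs = 4.95 kHz.
4.95 kHz ≤ fs/2 = 15.275 kHz, appears at 4.95 kHz.

4.95 kHz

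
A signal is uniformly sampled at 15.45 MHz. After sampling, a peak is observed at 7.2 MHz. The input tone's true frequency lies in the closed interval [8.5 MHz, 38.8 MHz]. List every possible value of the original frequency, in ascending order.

Frequencies that alias to 7.2 MHz are k·fs ± 7.2 MHz for integer k ≥ 0.
k=0: 7.2 MHz.
k=1: 8.25 MHz, 22.65 MHz.
k=2: 23.7 MHz, 38.1 MHz.
k=3: 39.15 MHz, 53.55 MHz.
Within [8.5 MHz, 38.8 MHz]: 22.65 MHz, 23.7 MHz, 38.1 MHz.

22.65 MHz, 23.7 MHz, 38.1 MHz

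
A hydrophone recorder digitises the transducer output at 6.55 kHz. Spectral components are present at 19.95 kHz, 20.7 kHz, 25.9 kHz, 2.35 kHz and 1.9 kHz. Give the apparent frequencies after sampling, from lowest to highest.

0.3 kHz, 1.05 kHz, 1.9 kHz, 2.35 kHz

fs/2 = 3.275 kHz.
19.95 kHz mod fs = 0.3 kHz.
0.3 kHz ≤ fs/2 = 3.275 kHz, appears at 0.3 kHz.
20.7 kHz mod fs = 1.05 kHz.
1.05 kHz ≤ fs/2 = 3.275 kHz, appears at 1.05 kHz.
25.9 kHz mod fs = 6.25 kHz.
6.25 kHz > fs/2 = 3.275 kHz, folds to fs − 6.25 kHz = 0.3 kHz.
2.35 kHz ≤ fs/2 = 3.275 kHz, passes unchanged.
1.9 kHz ≤ fs/2 = 3.275 kHz, passes unchanged.
Distinct values: {0.3 kHz, 1.05 kHz, 1.9 kHz, 2.35 kHz}.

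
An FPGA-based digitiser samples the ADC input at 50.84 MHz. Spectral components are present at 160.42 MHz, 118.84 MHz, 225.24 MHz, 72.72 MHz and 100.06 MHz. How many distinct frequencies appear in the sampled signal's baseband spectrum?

4

fs/2 = 25.42 MHz.
160.42 MHz mod fs = 7.9 MHz.
7.9 MHz ≤ fs/2 = 25.42 MHz, appears at 7.9 MHz.
118.84 MHz mod fs = 17.16 MHz.
17.16 MHz ≤ fs/2 = 25.42 MHz, appears at 17.16 MHz.
225.24 MHz mod fs = 21.88 MHz.
21.88 MHz ≤ fs/2 = 25.42 MHz, appears at 21.88 MHz.
72.72 MHz mod fs = 21.88 MHz.
21.88 MHz ≤ fs/2 = 25.42 MHz, appears at 21.88 MHz.
100.06 MHz mod fs = 49.22 MHz.
49.22 MHz > fs/2 = 25.42 MHz, folds to fs − 49.22 MHz = 1.62 MHz.
Distinct values: {1.62 MHz, 7.9 MHz, 17.16 MHz, 21.88 MHz} → 4.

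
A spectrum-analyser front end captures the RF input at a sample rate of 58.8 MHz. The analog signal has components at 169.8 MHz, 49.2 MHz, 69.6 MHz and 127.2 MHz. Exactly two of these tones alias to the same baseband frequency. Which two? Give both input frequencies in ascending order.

49.2 MHz, 127.2 MHz

fs/2 = 29.4 MHz.
169.8 MHz mod fs = 52.2 MHz.
52.2 MHz > fs/2 = 29.4 MHz, folds to fs − 52.2 MHz = 6.6 MHz.
49.2 MHz > fs/2 = 29.4 MHz, folds to fs − 49.2 MHz = 9.6 MHz.
69.6 MHz mod fs = 10.8 MHz.
10.8 MHz ≤ fs/2 = 29.4 MHz, appears at 10.8 MHz.
127.2 MHz mod fs = 9.6 MHz.
9.6 MHz ≤ fs/2 = 29.4 MHz, appears at 9.6 MHz.
49.2 MHz and 127.2 MHz both map to 9.6 MHz.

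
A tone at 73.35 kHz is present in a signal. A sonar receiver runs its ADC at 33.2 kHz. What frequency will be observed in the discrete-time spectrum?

6.95 kHz

73.35 kHz mod fs = 6.95 kHz.
6.95 kHz ≤ fs/2 = 16.6 kHz, appears at 6.95 kHz.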